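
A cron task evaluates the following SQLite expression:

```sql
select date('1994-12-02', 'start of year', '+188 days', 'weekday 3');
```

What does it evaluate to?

`start of year` rewinds 1994-12-02 to 1994-01-01.
Applying '+188 days' to 1994-01-01: counting 188 days forward gives 1994-07-08.
`weekday 3` advances to the next Wednesday; 1994-07-08 is a Friday, so it moves forward to 1994-07-13.

1994-07-13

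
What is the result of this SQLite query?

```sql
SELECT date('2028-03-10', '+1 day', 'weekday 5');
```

Advancing 1 more day within March lands on 2028-03-11.
`weekday 5` advances to the next Friday; 2028-03-11 is a Saturday, so it moves forward to 2028-03-17.

2028-03-17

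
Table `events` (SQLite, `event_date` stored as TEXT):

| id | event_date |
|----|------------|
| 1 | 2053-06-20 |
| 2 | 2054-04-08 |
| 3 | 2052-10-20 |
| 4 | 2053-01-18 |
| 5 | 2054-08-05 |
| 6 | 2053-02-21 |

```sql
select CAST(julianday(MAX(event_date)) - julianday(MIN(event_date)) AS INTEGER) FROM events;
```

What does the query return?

MIN = 2052-10-20, MAX = 2054-08-05.
11 days remain in October 2052 after the 20th (31 − 20).
Full months from November 2052 through July 2054 contribute their day counts.
Then 5 days into August 2054.
Total: 11 + 30 + 31 + 31 + 28 + 31 + 30 + 31 + 30 + 31 + 31 + 30 + 31 + 30 + 31 + 31 + 28 + 31 + 30 + 31 + 30 + 31 + 5 = 654.

654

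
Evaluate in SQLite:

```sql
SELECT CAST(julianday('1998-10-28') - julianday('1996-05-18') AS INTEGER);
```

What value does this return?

13 days remain in May 1996 after the 18th (31 − 18).
Full months from June 1996 through September 1998 contribute their day counts.
Then 28 days into October 1998.
Total: 13 + 30 + 31 + 31 + 30 + 31 + 30 + 31 + 31 + 28 + 31 + 30 + 31 + 30 + 31 + 31 + 30 + 31 + 30 + 31 + 31 + 28 + 31 + 30 + 31 + 30 + 31 + 31 + 30 + 28 = 893.

893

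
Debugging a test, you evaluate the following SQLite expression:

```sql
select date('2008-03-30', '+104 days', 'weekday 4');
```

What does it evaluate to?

Applying '+104 days' to 2008-03-30: counting 104 days forward gives 2008-07-12.
`weekday 4` advances to the next Thursday; 2008-07-12 is a Saturday, so it moves forward to 2008-07-17.

2008-07-17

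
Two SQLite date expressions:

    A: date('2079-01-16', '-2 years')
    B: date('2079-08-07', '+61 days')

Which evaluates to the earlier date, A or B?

A

A = 2077-01-16.
B = 2079-10-07.
A is earlier.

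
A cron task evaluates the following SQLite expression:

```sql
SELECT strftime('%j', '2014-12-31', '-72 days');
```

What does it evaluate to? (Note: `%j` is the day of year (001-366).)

First apply '-72 days': 2014-12-31 → 2014-10-20.
Day-of-year for 2014-10-20: days since 2014-01-01 inclusive = 293, zero-padded to 293.

293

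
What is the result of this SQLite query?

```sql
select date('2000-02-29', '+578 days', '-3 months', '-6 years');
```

1995-06-29

Applying '+578 days' to 2000-02-29: counting 578 days forward gives 2001-09-29.
Adding -3 months to 2001-09-29 gives 2001-06-29.
Adding -6 years to 2001-06-29 gives 1995-06-29.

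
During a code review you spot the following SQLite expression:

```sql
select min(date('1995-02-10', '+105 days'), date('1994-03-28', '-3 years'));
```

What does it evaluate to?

date('1995-02-10', '+105 days') → 1995-05-26.
date('1994-03-28', '-3 years') → 1991-03-28.
Earlier of the two is 1991-03-28.

1991-03-28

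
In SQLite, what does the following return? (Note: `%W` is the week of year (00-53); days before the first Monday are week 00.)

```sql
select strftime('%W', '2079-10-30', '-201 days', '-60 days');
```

06

First apply '-201 days', '-60 days': 2079-10-30 → 2079-02-11.
2079-02-11 is a Saturday. SQLite's %W counts Mondays since the year started; the result is 06.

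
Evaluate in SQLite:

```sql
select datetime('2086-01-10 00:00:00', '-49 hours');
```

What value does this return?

2086-01-07 23:00:00

-49 hours from 2086-01-10 00:00:00 is 2086-01-07 23:00:00 (crosses midnight).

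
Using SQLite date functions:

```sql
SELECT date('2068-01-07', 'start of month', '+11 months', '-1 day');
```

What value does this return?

2068-11-30

`start of month` rewinds 2068-01-07 to 2068-01-01.
Adding +11 months to 2068-01-01 gives 2068-12-01.
Going back 1 day from 2068-12-01 reaches 2068-11-30 (last day of November, 30 days).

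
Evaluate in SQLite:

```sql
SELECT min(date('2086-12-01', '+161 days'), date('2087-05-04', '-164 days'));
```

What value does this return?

date('2086-12-01', '+161 days') → 2087-05-11.
date('2087-05-04', '-164 days') → 2086-11-21.
Earlier of the two is 2086-11-21.

2086-11-21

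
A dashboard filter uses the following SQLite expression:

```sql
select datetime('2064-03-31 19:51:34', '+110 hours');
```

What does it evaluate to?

2064-04-05 09:51:34

+110 hours from 2064-03-31 19:51:34 is 2064-04-05 09:51:34 (crosses midnight).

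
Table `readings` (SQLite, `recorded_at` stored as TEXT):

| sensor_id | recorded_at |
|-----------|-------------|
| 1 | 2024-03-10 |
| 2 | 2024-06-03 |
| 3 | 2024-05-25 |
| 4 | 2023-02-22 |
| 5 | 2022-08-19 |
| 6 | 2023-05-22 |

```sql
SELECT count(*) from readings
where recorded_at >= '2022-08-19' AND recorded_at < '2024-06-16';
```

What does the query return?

Rows in [2022-08-19, 2024-06-16): 2024-03-10, 2024-06-03, 2024-05-25, 2023-02-22, 2022-08-19, 2023-05-22 → 6 rows.

6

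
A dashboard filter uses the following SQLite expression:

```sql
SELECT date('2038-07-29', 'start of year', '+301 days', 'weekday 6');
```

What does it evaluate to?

`start of year` rewinds 2038-07-29 to 2038-01-01.
Applying '+301 days' to 2038-01-01: counting 301 days forward gives 2038-10-29.
`weekday 6` advances to the next Saturday; 2038-10-29 is a Friday, so it moves forward to 2038-10-30.

2038-10-30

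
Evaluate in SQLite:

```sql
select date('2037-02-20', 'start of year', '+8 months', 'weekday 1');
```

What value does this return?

`start of year` rewinds 2037-02-20 to 2037-01-01.
Adding +8 months to 2037-01-01 gives 2037-09-01.
`weekday 1` advances to the next Monday; 2037-09-01 is a Tuesday, so it moves forward to 2037-09-07.

2037-09-07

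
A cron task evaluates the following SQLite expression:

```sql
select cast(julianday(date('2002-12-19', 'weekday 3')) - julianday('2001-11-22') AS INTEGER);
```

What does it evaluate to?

`weekday 3` advances to the next Wednesday; 2002-12-19 is a Thursday, so it moves forward to 2002-12-25.
8 days remain in November 2001 after the 22nd (30 − 22).
Full months from December 2001 through November 2002 contribute their day counts.
Then 25 days into December 2002.
Total: 8 + 31 + 31 + 28 + 31 + 30 + 31 + 30 + 31 + 31 + 30 + 31 + 30 + 25 = 398.

398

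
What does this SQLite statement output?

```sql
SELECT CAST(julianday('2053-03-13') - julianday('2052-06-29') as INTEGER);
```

1 day remains in June 2052 after the 29th (30 − 29).
Full months from July 2052 through February 2053 contribute their day counts.
Then 13 days into March 2053.
Total: 1 + 31 + 31 + 30 + 31 + 30 + 31 + 31 + 28 + 13 = 257.

257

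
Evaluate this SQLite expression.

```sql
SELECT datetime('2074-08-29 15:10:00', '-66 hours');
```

2074-08-26 21:10:00

-66 hours from 2074-08-29 15:10:00 is 2074-08-26 21:10:00 (crosses midnight).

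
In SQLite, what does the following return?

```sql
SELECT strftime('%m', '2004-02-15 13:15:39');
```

`%m` extracts the 2-digit month (01-12): 02.

02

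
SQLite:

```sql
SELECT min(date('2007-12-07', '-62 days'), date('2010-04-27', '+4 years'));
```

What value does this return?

2007-10-06

date('2007-12-07', '-62 days') → 2007-10-06.
date('2010-04-27', '+4 years') → 2014-04-27.
Earlier of the two is 2007-10-06.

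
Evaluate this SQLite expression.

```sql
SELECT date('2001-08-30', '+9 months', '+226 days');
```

Adding +9 months to 2001-08-30 gives 2002-05-30.
Applying '+226 days' to 2002-05-30: counting 226 days forward gives 2003-01-11.

2003-01-11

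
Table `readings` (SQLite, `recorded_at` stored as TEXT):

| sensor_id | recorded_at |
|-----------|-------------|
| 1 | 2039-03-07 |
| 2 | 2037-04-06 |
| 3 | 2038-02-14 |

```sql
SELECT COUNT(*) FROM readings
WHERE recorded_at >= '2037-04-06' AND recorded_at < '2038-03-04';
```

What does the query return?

Rows in [2037-04-06, 2038-03-04): 2037-04-06, 2038-02-14 → 2 rows.

2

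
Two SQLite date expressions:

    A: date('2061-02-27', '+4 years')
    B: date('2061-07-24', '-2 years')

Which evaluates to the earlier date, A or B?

B

A = 2065-02-27.
B = 2059-07-24.
B is earlier.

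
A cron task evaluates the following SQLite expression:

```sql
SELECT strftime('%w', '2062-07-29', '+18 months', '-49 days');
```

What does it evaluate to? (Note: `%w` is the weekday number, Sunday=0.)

First apply '+18 months', '-49 days': 2062-07-29 → 2063-12-11.
2063-12-11 is a Tuesday; with Sunday=0 that is 2.

2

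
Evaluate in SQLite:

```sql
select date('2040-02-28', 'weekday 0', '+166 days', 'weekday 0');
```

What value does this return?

2040-08-19

`weekday 0` advances to the next Sunday; 2040-02-28 is a Tuesday, so it moves forward to 2040-03-04.
Applying '+166 days' to 2040-03-04: counting 166 days forward gives 2040-08-17.
`weekday 0` advances to the next Sunday; 2040-08-17 is a Friday, so it moves forward to 2040-08-19.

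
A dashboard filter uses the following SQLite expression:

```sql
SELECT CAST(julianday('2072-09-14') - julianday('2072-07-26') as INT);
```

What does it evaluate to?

5 days remain in July 2072 after the 26th (31 − 26).
August 2072: 31 days.
Then 14 days into September 2072.
Total: 5 + 31 + 14 = 50.

50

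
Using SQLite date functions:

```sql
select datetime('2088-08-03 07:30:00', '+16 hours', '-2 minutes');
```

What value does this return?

2088-08-03 23:28:00

+16 hours from 2088-08-03 07:30:00 is 2088-08-03 23:30:00.
-2 minutes from 2088-08-03 23:30:00 is 2088-08-03 23:28:00.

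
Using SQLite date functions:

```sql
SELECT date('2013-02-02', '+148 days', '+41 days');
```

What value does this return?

2013-08-10

Applying '+148 days' to 2013-02-02: counting 148 days forward gives 2013-06-30.
Applying '+41 days' to 2013-06-30: counting 41 days forward gives 2013-08-10.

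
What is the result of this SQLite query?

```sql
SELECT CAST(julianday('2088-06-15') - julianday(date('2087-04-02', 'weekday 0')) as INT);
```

`weekday 0` advances to the next Sunday; 2087-04-02 is a Wednesday, so it moves forward to 2087-04-06.
24 days remain in April 2087 after the 6th (30 − 6).
Full months from May 2087 through May 2088 contribute their day counts.
Then 15 days into June 2088.
Total: 24 + 31 + 30 + 31 + 31 + 30 + 31 + 30 + 31 + 31 + 29 + 31 + 30 + 31 + 15 = 436.

436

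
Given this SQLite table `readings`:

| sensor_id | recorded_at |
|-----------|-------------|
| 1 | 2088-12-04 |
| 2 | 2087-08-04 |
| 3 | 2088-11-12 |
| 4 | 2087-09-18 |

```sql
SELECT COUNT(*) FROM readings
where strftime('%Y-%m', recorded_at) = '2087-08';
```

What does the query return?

1

Rows with year-month 2087-08: 2087-08-04 → 1.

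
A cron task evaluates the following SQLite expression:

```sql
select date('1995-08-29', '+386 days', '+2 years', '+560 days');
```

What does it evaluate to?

Applying '+386 days' to 1995-08-29: counting 386 days forward gives 1996-09-18.
Adding +2 years to 1996-09-18 gives 1998-09-18.
Applying '+560 days' to 1998-09-18: counting 560 days forward gives 2000-03-31.

2000-03-31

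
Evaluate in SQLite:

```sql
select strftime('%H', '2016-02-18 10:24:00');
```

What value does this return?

`%H` extracts the 2-digit hour (00-23): 10.

10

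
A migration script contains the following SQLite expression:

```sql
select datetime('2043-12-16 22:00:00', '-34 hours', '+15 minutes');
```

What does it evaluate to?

2043-12-15 12:15:00

-34 hours from 2043-12-16 22:00:00 is 2043-12-15 12:00:00 (crosses midnight).
+15 minutes from 2043-12-15 12:00:00 is 2043-12-15 12:15:00.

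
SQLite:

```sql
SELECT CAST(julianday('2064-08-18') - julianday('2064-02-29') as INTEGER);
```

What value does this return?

0 days remain in February 2064 after the 29th (29 − 29).
March 2064: 31 days.
April 2064: 30 days.
May 2064: 31 days.
June 2064: 30 days.
July 2064: 31 days.
Then 18 days into August 2064.
Total: 0 + 31 + 30 + 31 + 30 + 31 + 18 = 171.

171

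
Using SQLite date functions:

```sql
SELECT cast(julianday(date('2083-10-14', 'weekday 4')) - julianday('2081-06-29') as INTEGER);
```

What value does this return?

`weekday 4` advances to the next Thursday; 2083-10-14 is already a Thursday, so it stays at 2083-10-14.
1 day remains in June 2081 after the 29th (30 − 29).
Full months from July 2081 through September 2083 contribute their day counts.
Then 14 days into October 2083.
Total: 1 + 31 + 31 + 30 + 31 + 30 + 31 + 31 + 28 + 31 + 30 + 31 + 30 + 31 + 31 + 30 + 31 + 30 + 31 + 31 + 28 + 31 + 30 + 31 + 30 + 31 + 31 + 30 + 14 = 837.

837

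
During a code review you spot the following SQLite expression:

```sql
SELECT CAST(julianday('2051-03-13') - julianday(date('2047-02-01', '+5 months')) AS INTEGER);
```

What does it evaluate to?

Adding +5 months to 2047-02-01 gives 2047-07-01.
30 days remain in July 2047 after the 1st (31 − 1).
Full months from August 2047 through February 2051 contribute their day counts.
Then 13 days into March 2051.
Total: 30 + 31 + 30 + 31 + 30 + 31 + 31 + 29 + 31 + 30 + 31 + 30 + 31 + 31 + 30 + 31 + 30 + 31 + 31 + 28 + 31 + 30 + 31 + 30 + 31 + 31 + 30 + 31 + 30 + 31 + 31 + 28 + 31 + 30 + 31 + 30 + 31 + 31 + 30 + 31 + 30 + 31 + 31 + 28 + 13 = 1351.

1351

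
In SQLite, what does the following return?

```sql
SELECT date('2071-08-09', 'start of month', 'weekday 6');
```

`start of month` rewinds 2071-08-09 to 2071-08-01.
`weekday 6` advances to the next Saturday; 2071-08-01 is already a Saturday, so it stays at 2071-08-01.

2071-08-01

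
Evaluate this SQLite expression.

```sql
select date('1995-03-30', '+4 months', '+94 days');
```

1995-11-01

Adding +4 months to 1995-03-30 gives 1995-07-30.
Applying '+94 days' to 1995-07-30: counting 94 days forward gives 1995-11-01.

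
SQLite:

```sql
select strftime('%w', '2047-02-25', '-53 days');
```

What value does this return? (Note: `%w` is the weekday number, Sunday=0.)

First apply '-53 days': 2047-02-25 → 2047-01-03.
2047-01-03 is a Thursday; with Sunday=0 that is 4.

4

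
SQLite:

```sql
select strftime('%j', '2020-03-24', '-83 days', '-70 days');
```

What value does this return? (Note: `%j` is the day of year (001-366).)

First apply '-83 days', '-70 days': 2020-03-24 → 2019-10-23.
Day-of-year for 2019-10-23: days since 2019-01-01 inclusive = 296, zero-padded to 296.

296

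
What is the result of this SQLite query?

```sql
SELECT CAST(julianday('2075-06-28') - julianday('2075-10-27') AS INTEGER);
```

-121

2 days remain in June 2075 after the 28th (30 − 28).
July 2075: 31 days.
August 2075: 31 days.
September 2075: 30 days.
Then 27 days into October 2075.
Total: 2 + 31 + 31 + 30 + 27 = 121.
The subtraction is earlier − later, so the result is −121 → -121.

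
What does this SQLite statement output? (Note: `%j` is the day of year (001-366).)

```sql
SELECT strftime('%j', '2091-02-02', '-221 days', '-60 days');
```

First apply '-221 days', '-60 days': 2091-02-02 → 2090-04-27.
Day-of-year for 2090-04-27: days since 2090-01-01 inclusive = 117, zero-padded to 117.

117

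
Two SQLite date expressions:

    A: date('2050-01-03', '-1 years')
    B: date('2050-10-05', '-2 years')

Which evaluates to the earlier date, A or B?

A = 2049-01-03.
B = 2048-10-05.
B is earlier.

B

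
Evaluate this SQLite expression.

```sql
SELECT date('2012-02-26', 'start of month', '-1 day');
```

`start of month` rewinds 2012-02-26 to 2012-02-01.
Going back 1 day from 2012-02-01 reaches 2012-01-31 (last day of January, 31 days).

2012-01-31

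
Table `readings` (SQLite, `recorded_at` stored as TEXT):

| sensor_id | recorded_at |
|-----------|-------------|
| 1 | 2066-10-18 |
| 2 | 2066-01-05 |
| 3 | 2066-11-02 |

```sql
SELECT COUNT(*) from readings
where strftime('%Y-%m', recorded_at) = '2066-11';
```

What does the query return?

1

Rows with year-month 2066-11: 2066-11-02 → 1.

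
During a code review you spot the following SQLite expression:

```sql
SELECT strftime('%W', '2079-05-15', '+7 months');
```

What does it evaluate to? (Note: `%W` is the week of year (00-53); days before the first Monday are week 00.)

50

First apply '+7 months': 2079-05-15 → 2079-12-15.
2079-12-15 is a Friday. SQLite's %W counts Mondays since the year started; the result is 50.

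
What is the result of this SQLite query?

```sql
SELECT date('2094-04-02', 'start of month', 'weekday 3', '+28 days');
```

`start of month` rewinds 2094-04-02 to 2094-04-01.
`weekday 3` advances to the next Wednesday; 2094-04-01 is a Thursday, so it moves forward to 2094-04-07.
April 2094 has 30 days; 23 remain after the 7th, so 24 days reach 2094-05-01.
Advancing 4 more days within May lands on 2094-05-05.

2094-05-05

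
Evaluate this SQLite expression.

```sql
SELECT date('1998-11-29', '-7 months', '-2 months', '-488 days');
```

Adding -7 months to 1998-11-29 gives 1998-04-29.
Adding -2 months to 1998-04-29 targets 1998-02-29. February 1998 has only 28 days, so SQLite normalizes the 1-day overflow forward to 1998-03-01.
Applying '-488 days' to 1998-03-01: counting 488 days back gives 1996-10-29.

1996-10-29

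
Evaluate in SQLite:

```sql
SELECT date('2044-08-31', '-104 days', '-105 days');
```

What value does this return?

Applying '-104 days' to 2044-08-31: counting 104 days back gives 2044-05-19.
Applying '-105 days' to 2044-05-19: counting 105 days back gives 2044-02-04.

2044-02-04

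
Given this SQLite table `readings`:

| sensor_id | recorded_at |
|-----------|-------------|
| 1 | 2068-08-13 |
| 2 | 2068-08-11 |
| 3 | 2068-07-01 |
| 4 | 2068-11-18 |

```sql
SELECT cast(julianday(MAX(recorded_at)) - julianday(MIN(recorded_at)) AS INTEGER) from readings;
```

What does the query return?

140

MIN = 2068-07-01, MAX = 2068-11-18.
30 days remain in July 2068 after the 1st (31 − 1).
August 2068: 31 days.
September 2068: 30 days.
October 2068: 31 days.
Then 18 days into November 2068.
Total: 30 + 31 + 30 + 31 + 18 = 140.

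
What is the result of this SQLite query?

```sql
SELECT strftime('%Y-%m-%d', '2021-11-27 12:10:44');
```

2021-11-27

`%Y-%m-%d` extracts the ISO date: 2021-11-27.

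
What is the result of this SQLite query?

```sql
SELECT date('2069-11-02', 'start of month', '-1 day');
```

2069-10-31

`start of month` rewinds 2069-11-02 to 2069-11-01.
Going back 1 day from 2069-11-01 reaches 2069-10-31 (last day of October, 31 days).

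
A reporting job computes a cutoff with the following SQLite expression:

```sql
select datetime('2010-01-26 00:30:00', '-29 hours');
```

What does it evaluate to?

2010-01-24 19:30:00

-29 hours from 2010-01-26 00:30:00 is 2010-01-24 19:30:00 (crosses midnight).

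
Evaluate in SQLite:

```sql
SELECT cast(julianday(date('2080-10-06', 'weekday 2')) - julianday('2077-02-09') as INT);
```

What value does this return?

`weekday 2` advances to the next Tuesday; 2080-10-06 is a Sunday, so it moves forward to 2080-10-08.
19 days remain in February 2077 after the 9th (28 − 9).
Full months from March 2077 through September 2080 contribute their day counts.
Then 8 days into October 2080.
Total: 19 + 31 + 30 + 31 + 30 + 31 + 31 + 30 + 31 + 30 + 31 + 31 + 28 + 31 + 30 + 31 + 30 + 31 + 31 + 30 + 31 + 30 + 31 + 31 + 28 + 31 + 30 + 31 + 30 + 31 + 31 + 30 + 31 + 30 + 31 + 31 + 29 + 31 + 30 + 31 + 30 + 31 + 31 + 30 + 8 = 1337.

1337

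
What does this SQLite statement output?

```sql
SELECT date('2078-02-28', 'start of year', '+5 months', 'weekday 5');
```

2078-06-03

`start of year` rewinds 2078-02-28 to 2078-01-01.
Adding +5 months to 2078-01-01 gives 2078-06-01.
`weekday 5` advances to the next Friday; 2078-06-01 is a Wednesday, so it moves forward to 2078-06-03.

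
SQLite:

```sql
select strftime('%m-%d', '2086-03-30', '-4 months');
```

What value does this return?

First apply '-4 months': 2086-03-30 → 2085-11-30.
`%m-%d` extracts the month-day: 11-30.

11-30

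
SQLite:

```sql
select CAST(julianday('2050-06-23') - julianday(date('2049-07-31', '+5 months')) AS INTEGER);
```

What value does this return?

Adding +5 months to 2049-07-31 gives 2049-12-31.
0 days remain in December 2049 after the 31st (31 − 31).
January 2050: 31 days.
February 2050: 28 days.
March 2050: 31 days.
April 2050: 30 days.
May 2050: 31 days.
Then 23 days into June 2050.
Total: 0 + 31 + 28 + 31 + 30 + 31 + 23 = 174.

174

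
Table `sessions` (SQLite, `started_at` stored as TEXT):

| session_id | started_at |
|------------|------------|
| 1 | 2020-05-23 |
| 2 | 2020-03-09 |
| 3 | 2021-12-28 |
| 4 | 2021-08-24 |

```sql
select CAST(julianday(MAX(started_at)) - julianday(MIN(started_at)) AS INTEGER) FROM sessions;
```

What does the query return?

MIN = 2020-03-09, MAX = 2021-12-28.
22 days remain in March 2020 after the 9th (31 − 9).
Full months from April 2020 through November 2021 contribute their day counts.
Then 28 days into December 2021.
Total: 22 + 30 + 31 + 30 + 31 + 31 + 30 + 31 + 30 + 31 + 31 + 28 + 31 + 30 + 31 + 30 + 31 + 31 + 30 + 31 + 30 + 28 = 659.

659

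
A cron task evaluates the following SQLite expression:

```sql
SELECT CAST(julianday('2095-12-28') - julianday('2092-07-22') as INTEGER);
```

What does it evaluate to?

1254

9 days remain in July 2092 after the 22nd (31 − 22).
Full months from August 2092 through November 2095 contribute their day counts.
Then 28 days into December 2095.
Total: 9 + 31 + 30 + 31 + 30 + 31 + 31 + 28 + 31 + 30 + 31 + 30 + 31 + 31 + 30 + 31 + 30 + 31 + 31 + 28 + 31 + 30 + 31 + 30 + 31 + 31 + 30 + 31 + 30 + 31 + 31 + 28 + 31 + 30 + 31 + 30 + 31 + 31 + 30 + 31 + 30 + 28 = 1254.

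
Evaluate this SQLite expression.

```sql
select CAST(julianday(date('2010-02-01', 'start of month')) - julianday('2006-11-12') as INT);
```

1177

`start of month` rewinds 2010-02-01 to 2010-02-01.
18 days remain in November 2006 after the 12th (30 − 12).
Full months from December 2006 through January 2010 contribute their day counts.
Then 1 day into February 2010.
Total: 18 + 31 + 31 + 28 + 31 + 30 + 31 + 30 + 31 + 31 + 30 + 31 + 30 + 31 + 31 + 29 + 31 + 30 + 31 + 30 + 31 + 31 + 30 + 31 + 30 + 31 + 31 + 28 + 31 + 30 + 31 + 30 + 31 + 31 + 30 + 31 + 30 + 31 + 31 + 1 = 1177.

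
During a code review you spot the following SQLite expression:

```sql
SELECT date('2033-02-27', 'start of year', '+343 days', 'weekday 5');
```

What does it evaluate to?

`start of year` rewinds 2033-02-27 to 2033-01-01.
Applying '+343 days' to 2033-01-01: counting 343 days forward gives 2033-12-10.
`weekday 5` advances to the next Friday; 2033-12-10 is a Saturday, so it moves forward to 2033-12-16.

2033-12-16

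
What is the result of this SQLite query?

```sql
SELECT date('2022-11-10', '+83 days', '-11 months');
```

2022-03-01

Applying '+83 days' to 2022-11-10: counting 83 days forward gives 2023-02-01.
Adding -11 months to 2023-02-01 gives 2022-03-01.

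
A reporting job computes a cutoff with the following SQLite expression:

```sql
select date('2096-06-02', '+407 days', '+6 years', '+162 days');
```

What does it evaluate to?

Applying '+407 days' to 2096-06-02: counting 407 days forward gives 2097-07-14.
Adding +6 years to 2097-07-14 gives 2103-07-14.
Applying '+162 days' to 2103-07-14: counting 162 days forward gives 2103-12-23.

2103-12-23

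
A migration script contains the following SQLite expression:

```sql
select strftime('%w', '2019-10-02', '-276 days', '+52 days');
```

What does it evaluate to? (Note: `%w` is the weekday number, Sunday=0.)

First apply '-276 days', '+52 days': 2019-10-02 → 2019-02-20.
2019-02-20 is a Wednesday; with Sunday=0 that is 3.

3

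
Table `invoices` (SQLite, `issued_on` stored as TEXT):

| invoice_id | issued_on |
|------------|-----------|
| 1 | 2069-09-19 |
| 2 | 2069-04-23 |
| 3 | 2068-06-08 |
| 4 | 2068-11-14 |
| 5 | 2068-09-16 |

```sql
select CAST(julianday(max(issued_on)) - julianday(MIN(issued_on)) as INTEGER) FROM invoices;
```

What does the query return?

468

MIN = 2068-06-08, MAX = 2069-09-19.
22 days remain in June 2068 after the 8th (30 − 8).
Full months from July 2068 through August 2069 contribute their day counts.
Then 19 days into September 2069.
Total: 22 + 31 + 31 + 30 + 31 + 30 + 31 + 31 + 28 + 31 + 30 + 31 + 30 + 31 + 31 + 19 = 468.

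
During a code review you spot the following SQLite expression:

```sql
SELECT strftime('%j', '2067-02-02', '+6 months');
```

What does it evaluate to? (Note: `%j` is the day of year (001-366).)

First apply '+6 months': 2067-02-02 → 2067-08-02.
Day-of-year for 2067-08-02: days since 2067-01-01 inclusive = 214, zero-padded to 214.

214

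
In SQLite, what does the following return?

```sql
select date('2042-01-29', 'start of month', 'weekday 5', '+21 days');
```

2042-01-24

`start of month` rewinds 2042-01-29 to 2042-01-01.
`weekday 5` advances to the next Friday; 2042-01-01 is a Wednesday, so it moves forward to 2042-01-03.
Advancing 21 more days within January lands on 2042-01-24.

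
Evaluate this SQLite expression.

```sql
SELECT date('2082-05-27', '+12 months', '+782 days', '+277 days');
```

2086-04-20

Adding +12 months to 2082-05-27 gives 2083-05-27.
Applying '+782 days' to 2083-05-27: counting 782 days forward gives 2085-07-17.
Applying '+277 days' to 2085-07-17: counting 277 days forward gives 2086-04-20.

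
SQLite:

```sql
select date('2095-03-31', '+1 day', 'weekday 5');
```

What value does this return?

March 2095 has 31 days; 0 remain after the 31st, so 1 days reach 2095-04-01.
`weekday 5` advances to the next Friday; 2095-04-01 is already a Friday, so it stays at 2095-04-01.

2095-04-01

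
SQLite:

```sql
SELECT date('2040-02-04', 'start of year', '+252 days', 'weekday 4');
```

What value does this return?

2040-09-13

`start of year` rewinds 2040-02-04 to 2040-01-01.
Applying '+252 days' to 2040-01-01: counting 252 days forward gives 2040-09-09.
`weekday 4` advances to the next Thursday; 2040-09-09 is a Sunday, so it moves forward to 2040-09-13.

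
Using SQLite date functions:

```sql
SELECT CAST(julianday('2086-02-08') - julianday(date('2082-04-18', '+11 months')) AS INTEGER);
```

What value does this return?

Adding +11 months to 2082-04-18 gives 2083-03-18.
13 days remain in March 2083 after the 18th (31 − 18).
Full months from April 2083 through January 2086 contribute their day counts.
Then 8 days into February 2086.
Total: 13 + 30 + 31 + 30 + 31 + 31 + 30 + 31 + 30 + 31 + 31 + 29 + 31 + 30 + 31 + 30 + 31 + 31 + 30 + 31 + 30 + 31 + 31 + 28 + 31 + 30 + 31 + 30 + 31 + 31 + 30 + 31 + 30 + 31 + 31 + 8 = 1058.

1058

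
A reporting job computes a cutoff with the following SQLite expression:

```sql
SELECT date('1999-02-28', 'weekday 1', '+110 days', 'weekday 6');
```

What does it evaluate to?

1999-06-19

`weekday 1` advances to the next Monday; 1999-02-28 is a Sunday, so it moves forward to 1999-03-01.
Applying '+110 days' to 1999-03-01: counting 110 days forward gives 1999-06-19.
`weekday 6` advances to the next Saturday; 1999-06-19 is already a Saturday, so it stays at 1999-06-19.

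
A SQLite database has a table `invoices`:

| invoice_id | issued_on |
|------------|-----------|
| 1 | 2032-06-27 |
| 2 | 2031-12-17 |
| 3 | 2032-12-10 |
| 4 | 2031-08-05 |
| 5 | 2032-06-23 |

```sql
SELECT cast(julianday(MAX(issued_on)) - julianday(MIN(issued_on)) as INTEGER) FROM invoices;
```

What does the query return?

493

MIN = 2031-08-05, MAX = 2032-12-10.
26 days remain in August 2031 after the 5th (31 − 5).
Full months from September 2031 through November 2032 contribute their day counts.
Then 10 days into December 2032.
Total: 26 + 30 + 31 + 30 + 31 + 31 + 29 + 31 + 30 + 31 + 30 + 31 + 31 + 30 + 31 + 30 + 10 = 493.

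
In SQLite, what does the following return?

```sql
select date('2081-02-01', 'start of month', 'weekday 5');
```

2081-02-07

`start of month` rewinds 2081-02-01 to 2081-02-01.
`weekday 5` advances to the next Friday; 2081-02-01 is a Saturday, so it moves forward to 2081-02-07.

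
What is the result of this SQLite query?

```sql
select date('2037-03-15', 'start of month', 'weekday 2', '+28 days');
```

2037-03-31

`start of month` rewinds 2037-03-15 to 2037-03-01.
`weekday 2` advances to the next Tuesday; 2037-03-01 is a Sunday, so it moves forward to 2037-03-03.
Advancing 28 more days within March lands on 2037-03-31.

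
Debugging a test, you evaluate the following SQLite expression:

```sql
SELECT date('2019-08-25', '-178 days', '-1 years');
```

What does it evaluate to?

Applying '-178 days' to 2019-08-25: counting 178 days back gives 2019-02-28.
Adding -1 year to 2019-02-28 gives 2018-02-28.

2018-02-28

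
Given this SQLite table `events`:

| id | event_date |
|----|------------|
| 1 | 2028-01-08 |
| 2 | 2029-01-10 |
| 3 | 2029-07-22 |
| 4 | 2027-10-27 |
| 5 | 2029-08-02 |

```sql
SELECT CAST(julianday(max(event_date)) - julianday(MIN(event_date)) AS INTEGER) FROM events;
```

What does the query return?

MIN = 2027-10-27, MAX = 2029-08-02.
4 days remain in October 2027 after the 27th (31 − 27).
Full months from November 2027 through July 2029 contribute their day counts.
Then 2 days into August 2029.
Total: 4 + 30 + 31 + 31 + 29 + 31 + 30 + 31 + 30 + 31 + 31 + 30 + 31 + 30 + 31 + 31 + 28 + 31 + 30 + 31 + 30 + 31 + 2 = 645.

645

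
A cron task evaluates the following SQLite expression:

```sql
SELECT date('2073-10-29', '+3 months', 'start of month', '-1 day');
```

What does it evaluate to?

Adding +3 months to 2073-10-29 gives 2074-01-29.
`start of month` rewinds 2074-01-29 to 2074-01-01.
Going back 1 day from 2074-01-01 reaches 2073-12-31 (last day of December, 31 days).

2073-12-31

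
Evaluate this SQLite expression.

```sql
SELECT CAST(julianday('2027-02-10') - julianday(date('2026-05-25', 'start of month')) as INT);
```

285

`start of month` rewinds 2026-05-25 to 2026-05-01.
30 days remain in May 2026 after the 1st (31 − 1).
Full months from June 2026 through January 2027 contribute their day counts.
Then 10 days into February 2027.
Total: 30 + 30 + 31 + 31 + 30 + 31 + 30 + 31 + 31 + 10 = 285.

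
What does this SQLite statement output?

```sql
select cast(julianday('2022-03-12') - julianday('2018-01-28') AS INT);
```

3 days remain in January 2018 after the 28th (31 − 28).
Full months from February 2018 through February 2022 contribute their day counts.
Then 12 days into March 2022.
Total: 3 + 28 + 31 + 30 + 31 + 30 + 31 + 31 + 30 + 31 + 30 + 31 + 31 + 28 + 31 + 30 + 31 + 30 + 31 + 31 + 30 + 31 + 30 + 31 + 31 + 29 + 31 + 30 + 31 + 30 + 31 + 31 + 30 + 31 + 30 + 31 + 31 + 28 + 31 + 30 + 31 + 30 + 31 + 31 + 30 + 31 + 30 + 31 + 31 + 28 + 12 = 1504.

1504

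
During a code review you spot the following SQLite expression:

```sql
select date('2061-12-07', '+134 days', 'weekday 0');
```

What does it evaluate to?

2062-04-23

Applying '+134 days' to 2061-12-07: counting 134 days forward gives 2062-04-20.
`weekday 0` advances to the next Sunday; 2062-04-20 is a Thursday, so it moves forward to 2062-04-23.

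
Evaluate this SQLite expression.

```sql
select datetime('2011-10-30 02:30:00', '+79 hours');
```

+79 hours from 2011-10-30 02:30:00 is 2011-11-02 09:30:00 (crosses midnight).

2011-11-02 09:30:00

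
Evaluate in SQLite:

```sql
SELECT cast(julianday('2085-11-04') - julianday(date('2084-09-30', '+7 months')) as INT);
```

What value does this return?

Adding +7 months to 2084-09-30 gives 2085-04-30.
0 days remain in April 2085 after the 30th (30 − 30).
Full months from May 2085 through October 2085 contribute their day counts.
Then 4 days into November 2085.
Total: 0 + 31 + 30 + 31 + 31 + 30 + 31 + 4 = 188.

188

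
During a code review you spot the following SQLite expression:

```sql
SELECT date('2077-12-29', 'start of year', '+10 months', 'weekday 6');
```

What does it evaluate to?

2077-11-06

`start of year` rewinds 2077-12-29 to 2077-01-01.
Adding +10 months to 2077-01-01 gives 2077-11-01.
`weekday 6` advances to the next Saturday; 2077-11-01 is a Monday, so it moves forward to 2077-11-06.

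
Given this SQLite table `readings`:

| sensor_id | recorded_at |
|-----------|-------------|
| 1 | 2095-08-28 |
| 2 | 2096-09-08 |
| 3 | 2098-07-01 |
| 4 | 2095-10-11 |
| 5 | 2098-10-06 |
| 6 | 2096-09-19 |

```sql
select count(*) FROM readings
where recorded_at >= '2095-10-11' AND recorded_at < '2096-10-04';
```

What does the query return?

Rows in [2095-10-11, 2096-10-04): 2096-09-08, 2095-10-11, 2096-09-19 → 3 rows.

3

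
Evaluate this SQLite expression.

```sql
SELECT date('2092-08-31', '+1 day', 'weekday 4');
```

2092-09-04

August 2092 has 31 days; 0 remain after the 31st, so 1 days reach 2092-09-01.
`weekday 4` advances to the next Thursday; 2092-09-01 is a Monday, so it moves forward to 2092-09-04.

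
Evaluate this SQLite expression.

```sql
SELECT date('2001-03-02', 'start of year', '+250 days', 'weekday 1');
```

2001-09-10

`start of year` rewinds 2001-03-02 to 2001-01-01.
Applying '+250 days' to 2001-01-01: counting 250 days forward gives 2001-09-08.
`weekday 1` advances to the next Monday; 2001-09-08 is a Saturday, so it moves forward to 2001-09-10.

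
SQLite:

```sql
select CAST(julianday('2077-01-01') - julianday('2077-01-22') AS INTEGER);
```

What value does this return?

Both dates are in January 2077: 22 − 1 = 21.
The subtraction is earlier − later, so the result is −21 → -21.

-21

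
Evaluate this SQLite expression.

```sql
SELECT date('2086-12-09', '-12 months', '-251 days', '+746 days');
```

2087-04-18

Adding -12 months to 2086-12-09 gives 2085-12-09.
Applying '-251 days' to 2085-12-09: counting 251 days back gives 2085-04-02.
Applying '+746 days' to 2085-04-02: counting 746 days forward gives 2087-04-18.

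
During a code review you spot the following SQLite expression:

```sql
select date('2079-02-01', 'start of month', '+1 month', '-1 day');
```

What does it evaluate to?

`start of month` rewinds 2079-02-01 to 2079-02-01.
Adding +1 month to 2079-02-01 gives 2079-03-01.
Going back 1 day from 2079-03-01 reaches 2079-02-28 (last day of February, 28 days).

2079-02-28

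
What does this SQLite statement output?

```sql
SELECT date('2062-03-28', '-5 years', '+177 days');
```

Adding -5 years to 2062-03-28 gives 2057-03-28.
Applying '+177 days' to 2057-03-28: counting 177 days forward gives 2057-09-21.

2057-09-21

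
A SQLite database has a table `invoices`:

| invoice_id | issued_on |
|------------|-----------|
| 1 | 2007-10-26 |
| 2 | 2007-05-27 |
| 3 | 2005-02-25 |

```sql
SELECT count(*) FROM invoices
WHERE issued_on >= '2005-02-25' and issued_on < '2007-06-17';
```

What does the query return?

2

Rows in [2005-02-25, 2007-06-17): 2007-05-27, 2005-02-25 → 2 rows.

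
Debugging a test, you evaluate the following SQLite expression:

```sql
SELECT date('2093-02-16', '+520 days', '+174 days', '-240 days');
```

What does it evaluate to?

2094-05-16

Applying '+520 days' to 2093-02-16: counting 520 days forward gives 2094-07-21.
Applying '+174 days' to 2094-07-21: counting 174 days forward gives 2095-01-11.
Applying '-240 days' to 2095-01-11: counting 240 days back gives 2094-05-16.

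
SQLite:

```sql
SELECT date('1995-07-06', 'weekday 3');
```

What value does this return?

1995-07-12

`weekday 3` advances to the next Wednesday; 1995-07-06 is a Thursday, so it moves forward to 1995-07-12.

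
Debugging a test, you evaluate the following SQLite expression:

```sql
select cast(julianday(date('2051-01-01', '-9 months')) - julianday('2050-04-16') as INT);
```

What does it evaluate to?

Adding -9 months to 2051-01-01 gives 2050-04-01.
Both dates are in April 2050: 16 − 1 = 15.
The subtraction is earlier − later, so the result is −15 → -15.

-15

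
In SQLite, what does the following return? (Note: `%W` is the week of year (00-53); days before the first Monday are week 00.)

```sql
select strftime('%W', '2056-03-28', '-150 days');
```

43

First apply '-150 days': 2056-03-28 → 2055-10-30.
2055-10-30 is a Saturday. SQLite's %W counts Mondays since the year started; the result is 43.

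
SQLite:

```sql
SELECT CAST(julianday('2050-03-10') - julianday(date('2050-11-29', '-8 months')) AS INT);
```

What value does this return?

Adding -8 months to 2050-11-29 gives 2050-03-29.
Both dates are in March 2050: 29 − 10 = 19.
The subtraction is earlier − later, so the result is −19 → -19.

-19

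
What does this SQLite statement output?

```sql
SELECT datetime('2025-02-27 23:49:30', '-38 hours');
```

-38 hours from 2025-02-27 23:49:30 is 2025-02-26 09:49:30 (crosses midnight).

2025-02-26 09:49:30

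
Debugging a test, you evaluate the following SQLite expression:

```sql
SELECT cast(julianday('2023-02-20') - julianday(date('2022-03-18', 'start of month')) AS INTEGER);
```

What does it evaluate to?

`start of month` rewinds 2022-03-18 to 2022-03-01.
30 days remain in March 2022 after the 1st (31 − 1).
Full months from April 2022 through January 2023 contribute their day counts.
Then 20 days into February 2023.
Total: 30 + 30 + 31 + 30 + 31 + 31 + 30 + 31 + 30 + 31 + 31 + 20 = 356.

356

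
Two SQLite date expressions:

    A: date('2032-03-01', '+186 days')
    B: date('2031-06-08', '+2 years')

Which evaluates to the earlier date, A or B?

A = 2032-09-03.
B = 2033-06-08.
A is earlier.

A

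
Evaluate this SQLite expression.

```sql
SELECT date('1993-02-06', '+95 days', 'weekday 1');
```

1993-05-17

Applying '+95 days' to 1993-02-06: counting 95 days forward gives 1993-05-12.
`weekday 1` advances to the next Monday; 1993-05-12 is a Wednesday, so it moves forward to 1993-05-17.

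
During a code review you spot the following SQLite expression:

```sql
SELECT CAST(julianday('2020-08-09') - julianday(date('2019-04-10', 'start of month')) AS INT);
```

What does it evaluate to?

496

`start of month` rewinds 2019-04-10 to 2019-04-01.
29 days remain in April 2019 after the 1st (30 − 1).
Full months from May 2019 through July 2020 contribute their day counts.
Then 9 days into August 2020.
Total: 29 + 31 + 30 + 31 + 31 + 30 + 31 + 30 + 31 + 31 + 29 + 31 + 30 + 31 + 30 + 31 + 9 = 496.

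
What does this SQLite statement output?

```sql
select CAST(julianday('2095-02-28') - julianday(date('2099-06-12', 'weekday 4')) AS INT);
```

-1571

`weekday 4` advances to the next Thursday; 2099-06-12 is a Friday, so it moves forward to 2099-06-18.
0 days remain in February 2095 after the 28th (28 − 28).
Full months from March 2095 through May 2099 contribute their day counts.
Then 18 days into June 2099.
Total: 0 + 31 + 30 + 31 + 30 + 31 + 31 + 30 + 31 + 30 + 31 + 31 + 29 + 31 + 30 + 31 + 30 + 31 + 31 + 30 + 31 + 30 + 31 + 31 + 28 + 31 + 30 + 31 + 30 + 31 + 31 + 30 + 31 + 30 + 31 + 31 + 28 + 31 + 30 + 31 + 30 + 31 + 31 + 30 + 31 + 30 + 31 + 31 + 28 + 31 + 30 + 31 + 18 = 1571.
The subtraction is earlier − later, so the result is −1571 → -1571.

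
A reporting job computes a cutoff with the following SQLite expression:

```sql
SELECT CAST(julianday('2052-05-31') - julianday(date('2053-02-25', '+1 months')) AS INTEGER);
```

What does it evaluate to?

Adding +1 month to 2053-02-25 gives 2053-03-25.
0 days remain in May 2052 after the 31st (31 − 31).
Full months from June 2052 through February 2053 contribute their day counts.
Then 25 days into March 2053.
Total: 0 + 30 + 31 + 31 + 30 + 31 + 30 + 31 + 31 + 28 + 25 = 298.
The subtraction is earlier − later, so the result is −298 → -298.

-298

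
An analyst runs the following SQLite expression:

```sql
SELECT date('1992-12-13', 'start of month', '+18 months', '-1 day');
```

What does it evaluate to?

`start of month` rewinds 1992-12-13 to 1992-12-01.
Adding +18 months to 1992-12-01 gives 1994-06-01.
Going back 1 day from 1994-06-01 reaches 1994-05-31 (last day of May, 31 days).

1994-05-31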